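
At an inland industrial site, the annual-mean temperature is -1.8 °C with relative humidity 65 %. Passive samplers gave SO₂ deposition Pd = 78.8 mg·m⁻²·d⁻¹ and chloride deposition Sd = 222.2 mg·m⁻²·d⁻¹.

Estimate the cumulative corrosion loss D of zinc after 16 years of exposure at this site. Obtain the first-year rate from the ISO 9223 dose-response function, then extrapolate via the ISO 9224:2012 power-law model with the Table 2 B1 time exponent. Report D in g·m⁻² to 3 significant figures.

D(16) = 114 g·m⁻²

zinc: temperature factor f = +0.038·(-11.8) = -0.4484
  SO₂ term: 0.0129·78.8^0.44·exp(0.046·65-0.4484) = 1.119
  Sd branch = 0.0175·Sd^0.57·e^(0.008·RH+0.085·T) = 0.5496 μm/a
  sum: 1.119 + 0.5496 → r_corr = 1.669 μm/a
Long-term exponent b (ISO 9224 Table 2, B1) = 0.813
  D(16) = 1.669 × 16^0.813 = 1.669 × 9.527 = 15.9 μm
  Mass loss = 15.9 μm × 7.14 g/cm³ = 113.5 g·m⁻²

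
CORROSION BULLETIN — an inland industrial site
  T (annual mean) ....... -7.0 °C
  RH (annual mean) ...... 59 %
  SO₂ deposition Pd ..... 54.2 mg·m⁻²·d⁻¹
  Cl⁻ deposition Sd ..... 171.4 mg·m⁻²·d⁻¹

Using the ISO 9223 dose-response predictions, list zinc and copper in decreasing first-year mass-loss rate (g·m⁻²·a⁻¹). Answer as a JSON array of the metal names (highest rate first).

zinc: f(T) = +0.038·(T−10) [T≤10 °C] = -0.6460
  SO₂ term: 0.0129·54.2^0.44·exp(0.046·59-0.6460) = 0.5911
  Sd branch = 0.0175·Sd^0.57·e^(0.008·RH+0.085·T) = 0.2904 μm/a
  sum: 0.5911 + 0.2904 → r_corr = 0.8815 μm/a
  mass loss = 0.8815 μm/a × 7.14 g/cm³ = 6.294 g·m⁻²·a⁻¹
copper: f(T) = +0.126·(T−10) [T≤10 °C] = -2.1420
  Pd branch = 0.0053·Pd^0.26·e^(0.059·RH+f) = 0.0571 μm/a
  Sd branch = 0.01025·Sd^0.27·e^(0.036·RH+0.049·T) = 0.244 μm/a
  sum: 0.0571 + 0.244 → r_corr = 0.3011 μm/a
  mass loss = 0.3011 μm/a × 8.96 g/cm³ = 2.698 g·m⁻²·a⁻¹
Ordering by g·m⁻²·a⁻¹: zinc (6.29) > copper (2.7)

["zinc", "copper"]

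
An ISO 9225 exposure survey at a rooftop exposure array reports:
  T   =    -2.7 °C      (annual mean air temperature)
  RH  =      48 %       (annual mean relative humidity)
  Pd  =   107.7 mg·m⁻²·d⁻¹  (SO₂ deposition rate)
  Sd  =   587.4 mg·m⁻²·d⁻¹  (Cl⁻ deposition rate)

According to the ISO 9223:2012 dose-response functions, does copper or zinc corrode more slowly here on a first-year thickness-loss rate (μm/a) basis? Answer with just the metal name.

copper: temperature factor f = +0.126·(-12.7) = -1.6002
  Pd branch = 0.0053·Pd^0.26·e^(0.059·RH+f) = 0.06132 μm/a
  Sd branch = 0.01025·Sd^0.27·e^(0.036·RH+0.049·T) = 0.2827 μm/a
  r_corr = 0.06132 + 0.2827 = 0.344 μm/a
zinc: temperature factor f = +0.038·(-12.7) = -0.4826
  SO₂ term: 0.0129·107.7^0.44·exp(0.046·48-0.4826) = 0.5677
  Cl⁻ term: 0.0175·587.4^0.57·exp(0.008·48+0.085·-2.7) = 0.7734
  r_corr = 0.5677 + 0.7734 = 1.341 μm/a
Ordering by μm/a: zinc (1.34) > copper (0.344)

copper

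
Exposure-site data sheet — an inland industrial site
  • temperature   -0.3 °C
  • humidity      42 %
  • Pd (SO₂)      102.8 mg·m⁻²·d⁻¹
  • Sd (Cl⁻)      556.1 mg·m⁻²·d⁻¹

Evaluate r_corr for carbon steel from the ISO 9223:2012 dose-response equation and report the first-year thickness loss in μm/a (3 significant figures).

carbon steel: T≤10 °C ⇒ hinge +0.150·(-0.3−10) = -1.5450
  sulphur-dioxide contribution → 9.728 μm/a
  chloride contribution → 20.29 μm/a
  total first-year rate 30.02 μm/a

r_corr = 30.0 μm/a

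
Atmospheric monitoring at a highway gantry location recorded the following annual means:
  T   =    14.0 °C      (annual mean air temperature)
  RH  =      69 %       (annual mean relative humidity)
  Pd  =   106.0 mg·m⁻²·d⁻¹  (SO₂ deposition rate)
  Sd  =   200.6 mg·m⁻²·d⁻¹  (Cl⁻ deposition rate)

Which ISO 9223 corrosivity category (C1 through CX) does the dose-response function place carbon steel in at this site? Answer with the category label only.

carbon steel: f(T) = -0.054·(T−10) [T>10 °C] = -0.2160
  Pd branch = 1.77·Pd^0.52·e^(0.02·RH+f) = 64.07 μm/a
  Cl⁻ term: 0.102·200.6^0.62·exp(0.033·69+0.04·14.0) = 46.57
  r_corr = 64.07 + 46.57 = 110.6 μm/a
Category bounds: 80…200 μm/a bracket r_corr ⇒ C5

C5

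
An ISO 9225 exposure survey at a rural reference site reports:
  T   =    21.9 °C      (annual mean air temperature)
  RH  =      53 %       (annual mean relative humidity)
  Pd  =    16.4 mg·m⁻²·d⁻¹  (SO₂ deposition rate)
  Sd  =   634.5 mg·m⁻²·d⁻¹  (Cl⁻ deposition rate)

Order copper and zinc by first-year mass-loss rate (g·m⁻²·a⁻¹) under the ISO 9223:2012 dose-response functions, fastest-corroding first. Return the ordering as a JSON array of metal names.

copper: T>10 °C ⇒ hinge -0.080·(21.9−10) = -0.9520
  sulphur-dioxide contribution → 0.09654 μm/a
  chloride contribution → 1.154 μm/a
  ⇒ r_corr(copper) = 1.25 μm/a
  mass loss = 1.25 μm/a × 8.96 g/cm³ = 11.2 g·m⁻²·a⁻¹
zinc: f(T) = -0.071·(T−10) [T>10 °C] = -0.8449
  sulphur-dioxide contribution → 0.2173 μm/a
  chloride contribution → 6.808 μm/a
  ⇒ r_corr(zinc) = 7.025 μm/a
  mass loss = 7.025 μm/a × 7.14 g/cm³ = 50.16 g·m⁻²·a⁻¹
Ordering by g·m⁻²·a⁻¹: zinc (50.2) > copper (11.2)

["zinc", "copper"]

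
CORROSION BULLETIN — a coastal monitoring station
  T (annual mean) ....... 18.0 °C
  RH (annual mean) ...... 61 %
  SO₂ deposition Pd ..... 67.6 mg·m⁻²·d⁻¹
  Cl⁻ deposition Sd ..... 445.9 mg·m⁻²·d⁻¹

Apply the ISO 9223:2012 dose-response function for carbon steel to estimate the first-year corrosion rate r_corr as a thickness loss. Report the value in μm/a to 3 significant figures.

r_corr = 104 μm/a

carbon steel: f(T) = -0.054·(T−10) [T>10 °C] = -0.4320
  sulphur-dioxide contribution → 34.82 μm/a
  chloride contribution → 68.87 μm/a
  ⇒ r_corr(carbon steel) = 103.7 μm/a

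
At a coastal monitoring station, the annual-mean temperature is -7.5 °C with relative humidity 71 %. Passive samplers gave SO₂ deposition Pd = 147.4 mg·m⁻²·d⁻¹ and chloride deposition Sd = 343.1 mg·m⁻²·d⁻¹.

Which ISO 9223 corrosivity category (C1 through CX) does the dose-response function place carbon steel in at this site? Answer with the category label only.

C3

carbon steel: temperature factor f = +0.150·(-17.5) = -2.6250
  Pd branch = 1.77·Pd^0.52·e^(0.02·RH+f) = 7.117 μm/a
  Cl⁻ term: 0.102·343.1^0.62·exp(0.033·71+0.04·-7.5) = 29.36
  r_corr = 7.117 + 29.36 = 36.48 μm/a
ISO 9223 Table 2 (carbon steel): 25 < 36.5 ≤ 50 μm/a ⇒ C3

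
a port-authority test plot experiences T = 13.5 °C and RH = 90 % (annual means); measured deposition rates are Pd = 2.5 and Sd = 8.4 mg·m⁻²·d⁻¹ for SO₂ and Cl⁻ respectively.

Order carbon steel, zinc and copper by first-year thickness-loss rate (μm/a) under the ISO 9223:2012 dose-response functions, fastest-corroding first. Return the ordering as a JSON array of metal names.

["carbon steel", "copper", "zinc"]

carbon steel: T>10 °C ⇒ hinge -0.054·(13.5−10) = -0.1890
  SO₂ term: 1.77·2.5^0.52·exp(0.02·90-0.1890) = 14.27
  Cl⁻ term: 0.102·8.4^0.62·exp(0.033·90+0.04·13.5) = 12.77
  sum: 14.27 + 12.77 → r_corr = 27.04 μm/a
zinc: f(T) = -0.071·(T−10) [T>10 °C] = -0.2485
  SO₂ term: 0.0129·2.5^0.44·exp(0.046·90-0.2485) = 0.9457
  Cl⁻ term: 0.0175·8.4^0.57·exp(0.008·90+0.085·13.5) = 0.381
  sum: 0.9457 + 0.381 → r_corr = 1.327 μm/a
copper: temperature factor f = -0.080·(3.5) = -0.2800
  SO₂ term: 0.0053·2.5^0.26·exp(0.059·90-0.2800) = 1.029
  Cl⁻ term: 0.01025·8.4^0.27·exp(0.036·90+0.049·13.5) = 0.9009
  r_corr = 1.029 + 0.9009 = 1.929 μm/a
Ordering by μm/a: carbon steel (27) > copper (1.93) > zinc (1.33)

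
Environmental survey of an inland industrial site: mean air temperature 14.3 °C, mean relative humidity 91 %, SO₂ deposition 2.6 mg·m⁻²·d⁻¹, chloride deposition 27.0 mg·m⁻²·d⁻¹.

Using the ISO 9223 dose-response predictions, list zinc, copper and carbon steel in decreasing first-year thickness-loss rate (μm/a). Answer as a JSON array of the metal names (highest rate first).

["carbon steel", "copper", "zinc"]

zinc: temperature factor f = -0.071·(4.3) = -0.3053
  sulphur-dioxide contribution → 0.9518 μm/a
  chloride contribution → 0.7998 μm/a
  total first-year rate 1.752 μm/a
copper: temperature factor f = -0.080·(4.3) = -0.3440
  sulphur-dioxide contribution → 1.034 μm/a
  chloride contribution → 1.331 μm/a
  total first-year rate 2.365 μm/a
carbon steel: f(T) = -0.054·(T−10) [T>10 °C] = -0.2322
  sulphur-dioxide contribution → 14.23 μm/a
  chloride contribution → 28.1 μm/a
  ⇒ r_corr(carbon steel) = 42.33 μm/a
Ordering by μm/a: carbon steel (42.3) > copper (2.37) > zinc (1.75)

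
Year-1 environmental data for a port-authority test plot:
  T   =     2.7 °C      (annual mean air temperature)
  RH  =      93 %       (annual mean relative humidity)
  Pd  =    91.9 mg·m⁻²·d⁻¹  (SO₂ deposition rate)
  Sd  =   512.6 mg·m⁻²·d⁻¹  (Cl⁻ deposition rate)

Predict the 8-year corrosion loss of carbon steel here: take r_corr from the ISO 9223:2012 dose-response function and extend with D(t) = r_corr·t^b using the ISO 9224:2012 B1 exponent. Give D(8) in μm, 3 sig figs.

D(8) = 466 μm

carbon steel: T≤10 °C ⇒ hinge +0.150·(2.7−10) = -1.0950
  sulphur-dioxide contribution → 39.91 μm/a
  chloride contribution → 117.1 μm/a
  total first-year rate 157 μm/a
ISO 9224: D(t) = r_corr · t^b with b = 0.523 (carbon steel, B1)
  D(8) = 157 × 8^0.523 = 157 × 2.967 = 465.7 μm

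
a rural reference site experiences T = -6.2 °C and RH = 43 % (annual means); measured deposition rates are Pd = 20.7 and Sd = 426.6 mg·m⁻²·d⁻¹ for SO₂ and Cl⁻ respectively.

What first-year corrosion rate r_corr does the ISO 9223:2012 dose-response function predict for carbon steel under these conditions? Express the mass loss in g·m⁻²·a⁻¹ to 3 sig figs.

carbon steel: temperature factor f = +0.150·(-16.2) = -2.4300
  Pd branch = 1.77·Pd^0.52·e^(0.02·RH+f) = 1.78 μm/a
  Sd branch = 0.102·Sd^0.62·e^(0.033·RH+0.04·T) = 14.05 μm/a
  sum: 1.78 + 14.05 → r_corr = 15.83 μm/a
Convert to mass loss: 15.83 μm/a × 7.85 g/cm³ = 124.3 g·m⁻²·a⁻¹

r_corr = 124 g·m⁻²·a⁻¹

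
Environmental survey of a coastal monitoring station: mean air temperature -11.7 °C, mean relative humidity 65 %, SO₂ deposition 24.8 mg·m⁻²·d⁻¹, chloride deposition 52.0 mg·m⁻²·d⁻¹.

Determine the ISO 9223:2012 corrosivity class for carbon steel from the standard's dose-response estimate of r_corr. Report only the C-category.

carbon steel: T≤10 °C ⇒ hinge +0.150·(-11.7−10) = -3.2550
  SO₂ term: 1.77·24.8^0.52·exp(0.02·65-3.2550) = 1.331
  Cl⁻ term: 0.102·52.0^0.62·exp(0.033·65+0.04·-11.7) = 6.322
  r_corr = 1.331 + 6.322 = 7.652 μm/a
ISO 9223 Table 2 (carbon steel): 1.3 < 7.65 ≤ 25 μm/a ⇒ C2

C2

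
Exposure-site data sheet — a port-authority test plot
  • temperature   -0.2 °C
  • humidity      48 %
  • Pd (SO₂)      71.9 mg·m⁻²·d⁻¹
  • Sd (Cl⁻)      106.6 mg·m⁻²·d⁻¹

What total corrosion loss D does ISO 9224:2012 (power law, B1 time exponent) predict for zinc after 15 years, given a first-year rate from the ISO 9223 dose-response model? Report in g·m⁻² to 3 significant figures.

zinc: f(T) = +0.038·(T−10) [T≤10 °C] = -0.3876
  sulphur-dioxide contribution → 0.5226 μm/a
  chloride contribution → 0.3616 μm/a
  total first-year rate 0.8842 μm/a
Long-term exponent b (ISO 9224 Table 2, B1) = 0.813
  D(15) = 0.8842 × 15^0.813 = 0.8842 × 9.04 = 7.993 μm
  Mass loss = 7.993 μm × 7.14 g/cm³ = 57.07 g·m⁻²

D(15) = 57.1 g·m⁻²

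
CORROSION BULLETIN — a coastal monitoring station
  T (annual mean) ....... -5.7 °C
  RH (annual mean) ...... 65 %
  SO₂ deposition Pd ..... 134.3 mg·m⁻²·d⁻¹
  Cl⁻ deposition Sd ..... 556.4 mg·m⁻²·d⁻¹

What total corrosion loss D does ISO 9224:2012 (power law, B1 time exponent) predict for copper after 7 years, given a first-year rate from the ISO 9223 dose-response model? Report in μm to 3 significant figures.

copper: f(T) = +0.126·(T−10) [T≤10 °C] = -1.9782
  SO₂ term: 0.0053·134.3^0.26·exp(0.059·65-1.9782) = 0.1213
  Sd branch = 0.01025·Sd^0.27·e^(0.036·RH+0.049·T) = 0.4435 μm/a
  r_corr = 0.1213 + 0.4435 = 0.5649 μm/a
ISO 9224: D(t) = r_corr · t^b with b = 0.667 (copper, B1)
  D(7) = 0.5649 × 7^0.667 = 0.5649 × 3.662 = 2.068 μm

D(7) = 2.07 μm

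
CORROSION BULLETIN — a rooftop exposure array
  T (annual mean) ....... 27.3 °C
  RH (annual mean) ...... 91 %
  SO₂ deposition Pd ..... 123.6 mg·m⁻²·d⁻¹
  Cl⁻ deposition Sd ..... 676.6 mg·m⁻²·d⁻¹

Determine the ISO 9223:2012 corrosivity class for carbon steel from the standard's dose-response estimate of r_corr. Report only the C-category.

carbon steel: T>10 °C ⇒ hinge -0.054·(27.3−10) = -0.9342
  sulphur-dioxide contribution → 52.54 μm/a
  chloride contribution → 348.2 μm/a
  total first-year rate 400.8 μm/a
401 μm/a falls in (200, 700] for carbon steel → category CX

CX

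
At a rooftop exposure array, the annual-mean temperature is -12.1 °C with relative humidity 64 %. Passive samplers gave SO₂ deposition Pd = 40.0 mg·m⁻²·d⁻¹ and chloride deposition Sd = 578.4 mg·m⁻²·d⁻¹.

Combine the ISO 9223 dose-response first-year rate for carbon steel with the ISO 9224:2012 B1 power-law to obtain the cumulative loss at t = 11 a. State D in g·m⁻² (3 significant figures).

D(11) = 781 g·m⁻²

carbon steel: temperature factor f = +0.150·(-22.1) = -3.3150
  Pd branch = 1.77·Pd^0.52·e^(0.02·RH+f) = 1.575 μm/a
  Cl⁻ term: 0.102·578.4^0.62·exp(0.033·64+0.04·-12.1) = 26.8
  r_corr = 1.575 + 26.8 = 28.38 μm/a
Long-term exponent b (ISO 9224 Table 2, B1) = 0.523
  D(11) = 28.38 × 11^0.523 = 28.38 × 3.505 = 99.46 μm
  Mass loss = 99.46 μm × 7.85 g/cm³ = 780.8 g·m⁻²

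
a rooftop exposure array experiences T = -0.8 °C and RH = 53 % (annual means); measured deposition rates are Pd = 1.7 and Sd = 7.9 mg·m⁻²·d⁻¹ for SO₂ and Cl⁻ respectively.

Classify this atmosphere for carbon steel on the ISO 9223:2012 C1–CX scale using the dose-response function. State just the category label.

C2

carbon steel: temperature factor f = +0.150·(-10.8) = -1.6200
  Pd branch = 1.77·Pd^0.52·e^(0.02·RH+f) = 1.332 μm/a
  Cl⁻ term: 0.102·7.9^0.62·exp(0.033·53+0.04·-0.8) = 2.046
  sum: 1.332 + 2.046 → r_corr = 3.378 μm/a
3.38 μm/a falls in (1.3, 25] for carbon steel → category C2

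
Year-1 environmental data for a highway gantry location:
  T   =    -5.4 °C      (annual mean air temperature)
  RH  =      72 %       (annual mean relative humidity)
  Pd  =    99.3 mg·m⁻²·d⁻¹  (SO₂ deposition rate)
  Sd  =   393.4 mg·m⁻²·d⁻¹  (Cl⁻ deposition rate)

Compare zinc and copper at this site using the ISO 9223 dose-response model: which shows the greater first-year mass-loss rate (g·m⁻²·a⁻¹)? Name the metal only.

zinc: T≤10 °C ⇒ hinge +0.038·(-5.4−10) = -0.5852
  SO₂ term: 0.0129·99.3^0.44·exp(0.046·72-0.5852) = 1.491
  Cl⁻ term: 0.0175·393.4^0.57·exp(0.008·72+0.085·-5.4) = 0.5928
  r_corr = 1.491 + 0.5928 = 2.084 μm/a
  mass loss = 2.084 μm/a × 7.14 g/cm³ = 14.88 g·m⁻²·a⁻¹
copper: T≤10 °C ⇒ hinge +0.126·(-5.4−10) = -1.9404
  Pd branch = 0.0053·Pd^0.26·e^(0.059·RH+f) = 0.1761 μm/a
  Sd branch = 0.01025·Sd^0.27·e^(0.036·RH+0.049·T) = 0.5274 μm/a
  sum: 0.1761 + 0.5274 → r_corr = 0.7034 μm/a
  mass loss = 0.7034 μm/a × 8.96 g/cm³ = 6.303 g·m⁻²·a⁻¹
Ordering by g·m⁻²·a⁻¹: zinc (14.9) > copper (6.3)

zinc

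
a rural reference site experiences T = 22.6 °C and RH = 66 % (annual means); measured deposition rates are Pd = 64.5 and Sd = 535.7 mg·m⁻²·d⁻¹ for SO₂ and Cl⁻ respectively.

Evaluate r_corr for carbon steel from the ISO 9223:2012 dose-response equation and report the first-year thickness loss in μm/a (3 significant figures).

carbon steel: f(T) = -0.054·(T−10) [T>10 °C] = -0.6804
  SO₂ term: 1.77·64.5^0.52·exp(0.02·66-0.6804) = 29.29
  Sd branch = 0.102·Sd^0.62·e^(0.033·RH+0.04·T) = 109.4 μm/a
  r_corr = 29.29 + 109.4 = 138.7 μm/a

r_corr = 139 μm/a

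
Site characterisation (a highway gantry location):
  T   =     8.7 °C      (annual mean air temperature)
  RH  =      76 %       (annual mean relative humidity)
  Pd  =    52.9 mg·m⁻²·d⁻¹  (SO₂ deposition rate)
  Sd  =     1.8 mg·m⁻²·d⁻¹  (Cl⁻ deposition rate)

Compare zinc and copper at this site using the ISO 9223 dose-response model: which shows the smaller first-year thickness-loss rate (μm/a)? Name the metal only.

copper

zinc: f(T) = +0.038·(T−10) [T≤10 °C] = -0.0494
  Pd branch = 0.0129·Pd^0.44·e^(0.046·RH+f) = 2.321 μm/a
  Sd branch = 0.0175·Sd^0.57·e^(0.008·RH+0.085·T) = 0.09414 μm/a
  r_corr = 2.321 + 0.09414 = 2.416 μm/a
copper: temperature factor f = +0.126·(-1.3) = -0.1638
  Pd branch = 0.0053·Pd^0.26·e^(0.059·RH+f) = 1.118 μm/a
  Cl⁻ term: 0.01025·1.8^0.27·exp(0.036·76+0.049·8.7) = 0.2838
  sum: 1.118 + 0.2838 → r_corr = 1.402 μm/a
Ordering by μm/a: zinc (2.42) > copper (1.4)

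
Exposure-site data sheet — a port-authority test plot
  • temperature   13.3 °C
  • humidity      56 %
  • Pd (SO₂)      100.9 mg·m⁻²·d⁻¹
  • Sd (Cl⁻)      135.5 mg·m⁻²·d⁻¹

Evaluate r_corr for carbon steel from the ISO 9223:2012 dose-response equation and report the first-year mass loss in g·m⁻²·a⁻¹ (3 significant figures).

r_corr = 574 g·m⁻²·a⁻¹

carbon steel: temperature factor f = -0.054·(3.3) = -0.1782
  sulphur-dioxide contribution → 50.01 μm/a
  chloride contribution → 23.12 μm/a
  total first-year rate 73.13 μm/a
Convert to mass loss: 73.13 μm/a × 7.85 g/cm³ = 574 g·m⁻²·a⁻¹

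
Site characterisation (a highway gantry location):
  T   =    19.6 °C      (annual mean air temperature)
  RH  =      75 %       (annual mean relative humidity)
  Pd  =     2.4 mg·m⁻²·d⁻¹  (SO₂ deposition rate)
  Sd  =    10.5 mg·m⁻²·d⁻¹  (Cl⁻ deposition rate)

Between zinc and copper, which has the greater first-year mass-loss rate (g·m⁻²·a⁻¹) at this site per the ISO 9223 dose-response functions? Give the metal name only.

zinc: T>10 °C ⇒ hinge -0.071·(19.6−10) = -0.6816
  sulphur-dioxide contribution → 0.3021 μm/a
  chloride contribution → 0.6445 μm/a
  total first-year rate 0.9466 μm/a
  mass loss = 0.9466 μm/a × 7.14 g/cm³ = 6.759 g·m⁻²·a⁻¹
copper: T>10 °C ⇒ hinge -0.080·(19.6−10) = -0.7680
  sulphur-dioxide contribution → 0.2578 μm/a
  chloride contribution → 0.7519 μm/a
  ⇒ r_corr(copper) = 1.01 μm/a
  mass loss = 1.01 μm/a × 8.96 g/cm³ = 9.047 g·m⁻²·a⁻¹
Ordering by g·m⁻²·a⁻¹: copper (9.05) > zinc (6.76)

copper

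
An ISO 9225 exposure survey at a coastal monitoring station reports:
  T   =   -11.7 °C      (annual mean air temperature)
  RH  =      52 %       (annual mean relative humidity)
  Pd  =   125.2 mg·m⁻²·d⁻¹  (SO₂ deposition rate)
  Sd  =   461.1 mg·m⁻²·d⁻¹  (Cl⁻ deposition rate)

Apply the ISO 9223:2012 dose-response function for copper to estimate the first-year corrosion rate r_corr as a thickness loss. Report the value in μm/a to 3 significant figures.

copper: f(T) = +0.126·(T−10) [T≤10 °C] = -2.7342
  SO₂ term: 0.0053·125.2^0.26·exp(0.059·52-2.7342) = 0.02598
  Sd branch = 0.01025·Sd^0.27·e^(0.036·RH+0.049·T) = 0.1968 μm/a
  sum: 0.02598 + 0.1968 → r_corr = 0.2228 μm/a

r_corr = 0.223 μm/a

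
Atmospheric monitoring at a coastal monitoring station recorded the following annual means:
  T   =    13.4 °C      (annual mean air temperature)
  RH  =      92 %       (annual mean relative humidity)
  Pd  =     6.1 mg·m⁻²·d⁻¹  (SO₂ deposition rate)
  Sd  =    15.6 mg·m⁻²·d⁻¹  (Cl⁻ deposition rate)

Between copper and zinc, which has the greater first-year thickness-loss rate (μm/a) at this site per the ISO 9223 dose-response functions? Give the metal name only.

copper: f(T) = -0.080·(T−10) [T>10 °C] = -0.2720
  SO₂ term: 0.0053·6.1^0.26·exp(0.059·92-0.2720) = 1.471
  Sd branch = 0.01025·Sd^0.27·e^(0.036·RH+0.049·T) = 1.139 μm/a
  sum: 1.471 + 1.139 → r_corr = 2.61 μm/a
zinc: f(T) = -0.071·(T−10) [T>10 °C] = -0.2414
  Pd branch = 0.0129·Pd^0.44·e^(0.046·RH+f) = 1.546 μm/a
  Cl⁻ term: 0.0175·15.6^0.57·exp(0.008·92+0.085·13.4) = 0.5463
  r_corr = 1.546 + 0.5463 = 2.092 μm/a
Ordering by μm/a: copper (2.61) > zinc (2.09)

copper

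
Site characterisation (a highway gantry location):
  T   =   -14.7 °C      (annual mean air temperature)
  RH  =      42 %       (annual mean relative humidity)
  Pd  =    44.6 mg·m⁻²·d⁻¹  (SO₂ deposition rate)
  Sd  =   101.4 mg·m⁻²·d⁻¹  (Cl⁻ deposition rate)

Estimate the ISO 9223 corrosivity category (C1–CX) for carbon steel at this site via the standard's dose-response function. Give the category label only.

carbon steel: T≤10 °C ⇒ hinge +0.150·(-14.7−10) = -3.7050
  Pd branch = 1.77·Pd^0.52·e^(0.02·RH+f) = 0.7267 μm/a
  Sd branch = 0.102·Sd^0.62·e^(0.033·RH+0.04·T) = 3.971 μm/a
  r_corr = 0.7267 + 3.971 = 4.698 μm/a
ISO 9223 Table 2 (carbon steel): 1.3 < 4.7 ≤ 25 μm/a ⇒ C2

C2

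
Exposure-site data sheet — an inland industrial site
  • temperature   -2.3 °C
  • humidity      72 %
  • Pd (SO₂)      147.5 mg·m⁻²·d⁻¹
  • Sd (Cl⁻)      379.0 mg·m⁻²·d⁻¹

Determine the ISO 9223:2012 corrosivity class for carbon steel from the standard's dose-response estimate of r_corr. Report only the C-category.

carbon steel: temperature factor f = +0.150·(-12.3) = -1.8450
  sulphur-dioxide contribution → 15.84 μm/a
  chloride contribution → 39.75 μm/a
  total first-year rate 55.59 μm/a
ISO 9223 Table 2 (carbon steel): 50 < 55.6 ≤ 80 μm/a ⇒ C4

C4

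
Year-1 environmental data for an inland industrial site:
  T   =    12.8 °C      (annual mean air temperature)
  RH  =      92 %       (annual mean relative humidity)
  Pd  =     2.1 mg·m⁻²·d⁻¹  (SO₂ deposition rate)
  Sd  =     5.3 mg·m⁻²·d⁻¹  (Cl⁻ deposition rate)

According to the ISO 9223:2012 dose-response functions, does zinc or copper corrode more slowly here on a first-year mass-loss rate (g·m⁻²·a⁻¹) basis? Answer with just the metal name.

zinc

zinc: temperature factor f = -0.071·(2.8) = -0.1988
  SO₂ term: 0.0129·2.1^0.44·exp(0.046·92-0.1988) = 1.009
  Cl⁻ term: 0.0175·5.3^0.57·exp(0.008·92+0.085·12.8) = 0.2806
  r_corr = 1.009 + 0.2806 = 1.29 μm/a
  mass loss = 1.29 μm/a × 7.14 g/cm³ = 9.209 g·m⁻²·a⁻¹
copper: temperature factor f = -0.080·(2.8) = -0.2240
  Pd branch = 0.0053·Pd^0.26·e^(0.059·RH+f) = 1.17 μm/a
  Sd branch = 0.01025·Sd^0.27·e^(0.036·RH+0.049·T) = 0.8261 μm/a
  r_corr = 1.17 + 0.8261 = 1.996 μm/a
  mass loss = 1.996 μm/a × 8.96 g/cm³ = 17.88 g·m⁻²·a⁻¹
Ordering by g·m⁻²·a⁻¹: copper (17.9) > zinc (9.21)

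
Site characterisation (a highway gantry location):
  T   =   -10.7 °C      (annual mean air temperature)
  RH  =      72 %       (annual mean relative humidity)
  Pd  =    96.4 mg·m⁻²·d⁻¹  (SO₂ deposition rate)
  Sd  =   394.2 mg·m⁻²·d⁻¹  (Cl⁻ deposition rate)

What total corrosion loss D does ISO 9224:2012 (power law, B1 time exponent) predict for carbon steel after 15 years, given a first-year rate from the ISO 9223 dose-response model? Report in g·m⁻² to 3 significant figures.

carbon steel: T≤10 °C ⇒ hinge +0.150·(-10.7−10) = -3.1050
  SO₂ term: 1.77·96.4^0.52·exp(0.02·72-3.1050) = 3.602
  Sd branch = 0.102·Sd^0.62·e^(0.033·RH+0.04·T) = 29.1 μm/a
  sum: 3.602 + 29.1 → r_corr = 32.71 μm/a
ISO 9224: D(t) = r_corr · t^b with b = 0.523 (carbon steel, B1)
  D(15) = 32.71 × 15^0.523 = 32.71 × 4.122 = 134.8 μm
  Mass loss = 134.8 μm × 7.85 g/cm³ = 1058 g·m⁻²

D(15) = 1.06e+03 g·m⁻²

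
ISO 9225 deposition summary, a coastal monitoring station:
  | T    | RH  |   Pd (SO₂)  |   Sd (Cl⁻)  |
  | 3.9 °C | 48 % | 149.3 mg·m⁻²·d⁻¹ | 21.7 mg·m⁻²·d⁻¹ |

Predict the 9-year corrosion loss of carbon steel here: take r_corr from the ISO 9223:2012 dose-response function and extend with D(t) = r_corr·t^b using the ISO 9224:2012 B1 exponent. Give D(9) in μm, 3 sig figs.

D(9) = 91.3 μm

carbon steel: f(T) = +0.150·(T−10) [T≤10 °C] = -0.9150
  sulphur-dioxide contribution → 25.01 μm/a
  chloride contribution → 3.916 μm/a
  total first-year rate 28.92 μm/a
Long-term exponent b (ISO 9224 Table 2, B1) = 0.523
  D(9) = 28.92 × 9^0.523 = 28.92 × 3.156 = 91.26 μm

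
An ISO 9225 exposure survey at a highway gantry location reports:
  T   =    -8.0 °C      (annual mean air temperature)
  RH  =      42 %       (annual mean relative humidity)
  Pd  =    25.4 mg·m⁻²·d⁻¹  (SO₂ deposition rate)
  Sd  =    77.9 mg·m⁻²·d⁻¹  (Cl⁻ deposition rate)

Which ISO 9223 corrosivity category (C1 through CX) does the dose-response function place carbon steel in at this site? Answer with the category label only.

carbon steel: temperature factor f = +0.150·(-18.0) = -2.7000
  Pd branch = 1.77·Pd^0.52·e^(0.02·RH+f) = 1.481 μm/a
  Cl⁻ term: 0.102·77.9^0.62·exp(0.033·42+0.04·-8.0) = 4.409
  r_corr = 1.481 + 4.409 = 5.89 μm/a
Category bounds: 1.3…25 μm/a bracket r_corr ⇒ C2

C2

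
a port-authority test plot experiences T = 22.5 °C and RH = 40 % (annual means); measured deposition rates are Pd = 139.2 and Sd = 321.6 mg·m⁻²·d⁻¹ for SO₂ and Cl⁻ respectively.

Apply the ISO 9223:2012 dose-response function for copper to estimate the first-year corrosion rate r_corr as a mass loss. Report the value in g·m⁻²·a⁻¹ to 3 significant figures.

r_corr = 6.22 g·m⁻²·a⁻¹

copper: temperature factor f = -0.080·(12.5) = -1.0000
  sulphur-dioxide contribution → 0.07452 μm/a
  chloride contribution → 0.6193 μm/a
  ⇒ r_corr(copper) = 0.6938 μm/a
Convert to mass loss: 0.6938 μm/a × 8.96 g/cm³ = 6.217 g·m⁻²·a⁻¹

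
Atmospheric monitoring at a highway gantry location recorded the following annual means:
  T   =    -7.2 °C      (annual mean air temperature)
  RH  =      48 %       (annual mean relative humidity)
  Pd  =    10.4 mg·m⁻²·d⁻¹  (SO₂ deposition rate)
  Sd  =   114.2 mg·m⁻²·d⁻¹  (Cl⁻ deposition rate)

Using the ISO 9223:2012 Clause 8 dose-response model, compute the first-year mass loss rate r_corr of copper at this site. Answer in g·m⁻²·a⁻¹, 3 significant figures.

copper: f(T) = +0.126·(T−10) [T≤10 °C] = -2.1672
  sulphur-dioxide contribution → 0.01894 μm/a
  chloride contribution → 0.1457 μm/a
  total first-year rate 0.1647 μm/a
Convert to mass loss: 0.1647 μm/a × 8.96 g/cm³ = 1.475 g·m⁻²·a⁻¹

r_corr = 1.48 g·m⁻²·a⁻¹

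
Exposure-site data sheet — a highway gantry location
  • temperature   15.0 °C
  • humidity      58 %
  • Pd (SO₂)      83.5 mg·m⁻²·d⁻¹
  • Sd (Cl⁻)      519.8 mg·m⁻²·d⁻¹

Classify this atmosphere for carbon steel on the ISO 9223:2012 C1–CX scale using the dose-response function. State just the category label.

carbon steel: T>10 °C ⇒ hinge -0.054·(15.0−10) = -0.2700
  sulphur-dioxide contribution → 43.03 μm/a
  chloride contribution → 60.85 μm/a
  ⇒ r_corr(carbon steel) = 103.9 μm/a
104 μm/a falls in (80, 200] for carbon steel → category C5

C5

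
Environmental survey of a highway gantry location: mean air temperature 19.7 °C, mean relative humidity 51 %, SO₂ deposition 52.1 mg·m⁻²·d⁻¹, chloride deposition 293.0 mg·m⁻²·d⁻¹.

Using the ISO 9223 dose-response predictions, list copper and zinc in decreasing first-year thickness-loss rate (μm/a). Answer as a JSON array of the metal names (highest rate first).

copper: f(T) = -0.080·(T−10) [T>10 °C] = -0.7760
  SO₂ term: 0.0053·52.1^0.26·exp(0.059·51-0.7760) = 0.1382
  Cl⁻ term: 0.01025·293.0^0.27·exp(0.036·51+0.049·19.7) = 0.7823
  r_corr = 0.1382 + 0.7823 = 0.9205 μm/a
zinc: T>10 °C ⇒ hinge -0.071·(19.7−10) = -0.6887
  Pd branch = 0.0129·Pd^0.44·e^(0.046·RH+f) = 0.3853 μm/a
  Sd branch = 0.0175·Sd^0.57·e^(0.008·RH+0.085·T) = 3.577 μm/a
  sum: 0.3853 + 3.577 → r_corr = 3.963 μm/a
Ordering by μm/a: zinc (3.96) > copper (0.92)

["zinc", "copper"]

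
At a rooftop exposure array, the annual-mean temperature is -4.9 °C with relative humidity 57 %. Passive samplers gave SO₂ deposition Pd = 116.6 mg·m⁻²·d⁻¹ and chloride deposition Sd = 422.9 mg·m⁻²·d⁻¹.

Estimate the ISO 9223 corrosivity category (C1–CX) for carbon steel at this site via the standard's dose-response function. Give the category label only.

carbon steel: T≤10 °C ⇒ hinge +0.150·(-4.9−10) = -2.2350
  SO₂ term: 1.77·116.6^0.52·exp(0.02·57-2.2350) = 7.032
  Cl⁻ term: 0.102·422.9^0.62·exp(0.033·57+0.04·-4.9) = 23.37
  sum: 7.032 + 23.37 → r_corr = 30.4 μm/a
ISO 9223 Table 2 (carbon steel): 25 < 30.4 ≤ 50 μm/a ⇒ C3

C3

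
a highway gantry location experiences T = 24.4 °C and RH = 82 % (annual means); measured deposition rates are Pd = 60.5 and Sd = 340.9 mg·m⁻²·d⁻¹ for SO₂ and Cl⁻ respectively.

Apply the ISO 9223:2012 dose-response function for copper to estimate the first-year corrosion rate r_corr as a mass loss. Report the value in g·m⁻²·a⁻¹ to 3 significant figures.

copper: temperature factor f = -0.080·(14.4) = -1.1520
  SO₂ term: 0.0053·60.5^0.26·exp(0.059·82-1.1520) = 0.6142
  Cl⁻ term: 0.01025·340.9^0.27·exp(0.036·82+0.049·24.4) = 3.132
  sum: 0.6142 + 3.132 → r_corr = 3.746 μm/a
Convert to mass loss: 3.746 μm/a × 8.96 g/cm³ = 33.57 g·m⁻²·a⁻¹

r_corr = 33.6 g·m⁻²·a⁻¹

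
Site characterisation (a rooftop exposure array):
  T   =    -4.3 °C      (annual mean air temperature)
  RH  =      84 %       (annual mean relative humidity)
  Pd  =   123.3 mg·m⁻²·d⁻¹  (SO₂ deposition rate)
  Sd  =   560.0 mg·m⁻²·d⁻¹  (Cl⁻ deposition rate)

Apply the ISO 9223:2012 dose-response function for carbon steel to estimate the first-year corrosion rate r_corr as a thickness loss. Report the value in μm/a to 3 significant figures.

carbon steel: T≤10 °C ⇒ hinge +0.150·(-4.3−10) = -2.1450
  sulphur-dioxide contribution → 13.59 μm/a
  chloride contribution → 69.45 μm/a
  ⇒ r_corr(carbon steel) = 83.04 μm/a

r_corr = 83.0 μm/a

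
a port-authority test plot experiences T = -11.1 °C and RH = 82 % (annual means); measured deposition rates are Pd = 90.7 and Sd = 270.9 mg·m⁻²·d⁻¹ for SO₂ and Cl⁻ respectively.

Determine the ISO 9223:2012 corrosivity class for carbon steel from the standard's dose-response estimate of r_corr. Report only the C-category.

C3

carbon steel: f(T) = +0.150·(T−10) [T≤10 °C] = -3.1650
  sulphur-dioxide contribution → 4.014 μm/a
  chloride contribution → 31.57 μm/a
  total first-year rate 35.59 μm/a
35.6 μm/a falls in (25, 50] for carbon steel → category C3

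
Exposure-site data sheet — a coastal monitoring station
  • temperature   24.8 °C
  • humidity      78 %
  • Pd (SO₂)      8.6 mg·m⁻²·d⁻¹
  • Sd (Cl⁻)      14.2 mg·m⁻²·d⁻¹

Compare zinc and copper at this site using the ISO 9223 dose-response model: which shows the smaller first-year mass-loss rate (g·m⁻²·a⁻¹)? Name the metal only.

zinc: T>10 °C ⇒ hinge -0.071·(24.8−10) = -1.0508
  sulphur-dioxide contribution → 0.4204 μm/a
  chloride contribution → 1.22 μm/a
  total first-year rate 1.64 μm/a
  mass loss = 1.64 μm/a × 7.14 g/cm³ = 11.71 g·m⁻²·a⁻¹
copper: temperature factor f = -0.080·(14.8) = -1.1840
  sulphur-dioxide contribution → 0.2829 μm/a
  chloride contribution → 1.172 μm/a
  total first-year rate 1.455 μm/a
  mass loss = 1.455 μm/a × 8.96 g/cm³ = 13.04 g·m⁻²·a⁻¹
Ordering by g·m⁻²·a⁻¹: copper (13) > zinc (11.7)

zinc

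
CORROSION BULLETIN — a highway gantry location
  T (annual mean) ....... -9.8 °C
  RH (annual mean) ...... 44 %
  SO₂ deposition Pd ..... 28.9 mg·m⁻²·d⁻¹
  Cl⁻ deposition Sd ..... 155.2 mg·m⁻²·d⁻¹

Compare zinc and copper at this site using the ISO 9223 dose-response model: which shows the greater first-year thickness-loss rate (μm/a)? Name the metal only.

zinc

zinc: T≤10 °C ⇒ hinge +0.038·(-9.8−10) = -0.7524
  Pd branch = 0.0129·Pd^0.44·e^(0.046·RH+f) = 0.2021 μm/a
  Cl⁻ term: 0.0175·155.2^0.57·exp(0.008·44+0.085·-9.8) = 0.1918
  sum: 0.2021 + 0.1918 → r_corr = 0.394 μm/a
copper: temperature factor f = +0.126·(-19.8) = -2.4948
  Pd branch = 0.0053·Pd^0.26·e^(0.059·RH+f) = 0.01406 μm/a
  Cl⁻ term: 0.01025·155.2^0.27·exp(0.036·44+0.049·-9.8) = 0.1207
  r_corr = 0.01406 + 0.1207 = 0.1347 μm/a
Ordering by μm/a: zinc (0.394) > copper (0.135)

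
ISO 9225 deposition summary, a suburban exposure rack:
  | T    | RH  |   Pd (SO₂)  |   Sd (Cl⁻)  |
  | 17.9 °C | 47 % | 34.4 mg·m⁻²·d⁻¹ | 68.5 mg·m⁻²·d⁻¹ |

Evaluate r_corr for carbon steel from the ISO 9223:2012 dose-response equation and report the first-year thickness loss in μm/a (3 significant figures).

r_corr = 32.1 μm/a

carbon steel: T>10 °C ⇒ hinge -0.054·(17.9−10) = -0.4266
  sulphur-dioxide contribution → 18.62 μm/a
  chloride contribution → 13.53 μm/a
  total first-year rate 32.15 μm/a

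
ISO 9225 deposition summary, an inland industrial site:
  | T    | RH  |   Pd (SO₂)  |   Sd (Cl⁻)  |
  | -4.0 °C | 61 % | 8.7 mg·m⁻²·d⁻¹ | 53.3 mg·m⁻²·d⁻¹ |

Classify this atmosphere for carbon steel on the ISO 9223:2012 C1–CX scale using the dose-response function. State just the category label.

C2

carbon steel: T≤10 °C ⇒ hinge +0.150·(-4.0−10) = -2.1000
  Pd branch = 1.77·Pd^0.52·e^(0.02·RH+f) = 2.261 μm/a
  Cl⁻ term: 0.102·53.3^0.62·exp(0.033·61+0.04·-4.0) = 7.655
  sum: 2.261 + 7.655 → r_corr = 9.916 μm/a
ISO 9223 Table 2 (carbon steel): 1.3 < 9.92 ≤ 25 μm/a ⇒ C2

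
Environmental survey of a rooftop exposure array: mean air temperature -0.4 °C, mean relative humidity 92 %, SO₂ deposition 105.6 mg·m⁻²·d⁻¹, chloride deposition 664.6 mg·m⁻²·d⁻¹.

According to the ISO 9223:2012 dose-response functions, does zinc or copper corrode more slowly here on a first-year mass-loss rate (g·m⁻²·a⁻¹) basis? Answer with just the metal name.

zinc: f(T) = +0.038·(T−10) [T≤10 °C] = -0.3952
  sulphur-dioxide contribution → 4.648 μm/a
  chloride contribution → 1.435 μm/a
  ⇒ r_corr(zinc) = 6.083 μm/a
  mass loss = 6.083 μm/a × 7.14 g/cm³ = 43.43 g·m⁻²·a⁻¹
copper: T≤10 °C ⇒ hinge +0.126·(-0.4−10) = -1.3104
  sulphur-dioxide contribution → 1.093 μm/a
  chloride contribution → 1.595 μm/a
  total first-year rate 2.688 μm/a
  mass loss = 2.688 μm/a × 8.96 g/cm³ = 24.08 g·m⁻²·a⁻¹
Ordering by g·m⁻²·a⁻¹: zinc (43.4) > copper (24.1)

copper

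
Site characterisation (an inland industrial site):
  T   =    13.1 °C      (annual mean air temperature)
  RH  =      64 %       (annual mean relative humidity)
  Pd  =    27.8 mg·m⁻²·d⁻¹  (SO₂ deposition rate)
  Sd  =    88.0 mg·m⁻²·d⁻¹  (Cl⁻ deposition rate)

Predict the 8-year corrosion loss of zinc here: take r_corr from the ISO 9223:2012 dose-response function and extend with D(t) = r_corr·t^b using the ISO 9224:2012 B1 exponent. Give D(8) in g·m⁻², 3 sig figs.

zinc: f(T) = -0.071·(T−10) [T>10 °C] = -0.2201
  Pd branch = 0.0129·Pd^0.44·e^(0.046·RH+f) = 0.8491 μm/a
  Cl⁻ term: 0.0175·88.0^0.57·exp(0.008·64+0.085·13.1) = 1.141
  sum: 0.8491 + 1.141 → r_corr = 1.99 μm/a
ISO 9224: D(t) = r_corr · t^b with b = 0.813 (zinc, B1)
  D(8) = 1.99 × 8^0.813 = 1.99 × 5.423 = 10.79 μm
  Mass loss = 10.79 μm × 7.14 g/cm³ = 77.06 g·m⁻²

D(8) = 77.1 g·m⁻²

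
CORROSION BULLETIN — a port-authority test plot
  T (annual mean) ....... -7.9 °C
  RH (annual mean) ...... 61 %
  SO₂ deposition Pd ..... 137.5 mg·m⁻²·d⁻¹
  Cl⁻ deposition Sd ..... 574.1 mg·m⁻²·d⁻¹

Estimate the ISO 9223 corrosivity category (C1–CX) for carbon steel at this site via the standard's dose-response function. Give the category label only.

carbon steel: temperature factor f = +0.150·(-17.9) = -2.6850
  SO₂ term: 1.77·137.5^0.52·exp(0.02·61-2.6850) = 5.292
  Sd branch = 0.102·Sd^0.62·e^(0.033·RH+0.04·T) = 28.59 μm/a
  sum: 5.292 + 28.59 → r_corr = 33.88 μm/a
Category bounds: 25…50 μm/a bracket r_corr ⇒ C3

C3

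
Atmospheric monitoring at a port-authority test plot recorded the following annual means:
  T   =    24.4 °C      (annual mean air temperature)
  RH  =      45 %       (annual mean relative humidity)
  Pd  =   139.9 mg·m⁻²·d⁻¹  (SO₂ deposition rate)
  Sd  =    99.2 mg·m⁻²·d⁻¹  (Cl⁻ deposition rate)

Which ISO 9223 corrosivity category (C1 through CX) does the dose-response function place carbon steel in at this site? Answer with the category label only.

carbon steel: temperature factor f = -0.054·(14.4) = -0.7776
  SO₂ term: 1.77·139.9^0.52·exp(0.02·45-0.7776) = 26.12
  Sd branch = 0.102·Sd^0.62·e^(0.033·RH+0.04·T) = 20.67 μm/a
  r_corr = 26.12 + 20.67 = 46.78 μm/a
ISO 9223 Table 2 (carbon steel): 25 < 46.8 ≤ 50 μm/a ⇒ C3

C3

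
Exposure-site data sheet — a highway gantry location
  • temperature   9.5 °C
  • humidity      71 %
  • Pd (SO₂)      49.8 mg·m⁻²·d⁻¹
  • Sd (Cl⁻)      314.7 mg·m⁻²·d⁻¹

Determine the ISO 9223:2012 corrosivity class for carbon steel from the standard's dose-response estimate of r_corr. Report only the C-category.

carbon steel: temperature factor f = +0.150·(-0.5) = -0.0750
  sulphur-dioxide contribution → 51.84 μm/a
  chloride contribution → 54.94 μm/a
  total first-year rate 106.8 μm/a
Category bounds: 80…200 μm/a bracket r_corr ⇒ C5

C5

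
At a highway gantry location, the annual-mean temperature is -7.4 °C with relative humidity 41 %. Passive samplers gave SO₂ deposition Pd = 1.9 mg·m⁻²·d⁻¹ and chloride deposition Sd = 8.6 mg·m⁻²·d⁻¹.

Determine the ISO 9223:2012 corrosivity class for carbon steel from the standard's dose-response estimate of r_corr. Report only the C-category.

carbon steel: temperature factor f = +0.150·(-17.4) = -2.6100
  Pd branch = 1.77·Pd^0.52·e^(0.02·RH+f) = 0.4126 μm/a
  Sd branch = 0.102·Sd^0.62·e^(0.033·RH+0.04·T) = 1.114 μm/a
  r_corr = 0.4126 + 1.114 = 1.527 μm/a
ISO 9223 Table 2 (carbon steel): 1.3 < 1.53 ≤ 25 μm/a ⇒ C2

C2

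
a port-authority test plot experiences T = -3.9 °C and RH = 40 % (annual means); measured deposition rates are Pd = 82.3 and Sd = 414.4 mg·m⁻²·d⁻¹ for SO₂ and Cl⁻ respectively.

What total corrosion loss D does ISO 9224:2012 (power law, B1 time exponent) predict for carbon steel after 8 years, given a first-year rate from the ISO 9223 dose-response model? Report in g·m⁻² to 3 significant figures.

D(8) = 432 g·m⁻²

carbon steel: T≤10 °C ⇒ hinge +0.150·(-3.9−10) = -2.0850
  Pd branch = 1.77·Pd^0.52·e^(0.02·RH+f) = 4.852 μm/a
  Sd branch = 0.102·Sd^0.62·e^(0.033·RH+0.04·T) = 13.71 μm/a
  sum: 4.852 + 13.71 → r_corr = 18.56 μm/a
Long-term exponent b (ISO 9224 Table 2, B1) = 0.523
  D(8) = 18.56 × 8^0.523 = 18.56 × 2.967 = 55.06 μm
  Mass loss = 55.06 μm × 7.85 g/cm³ = 432.2 g·m⁻²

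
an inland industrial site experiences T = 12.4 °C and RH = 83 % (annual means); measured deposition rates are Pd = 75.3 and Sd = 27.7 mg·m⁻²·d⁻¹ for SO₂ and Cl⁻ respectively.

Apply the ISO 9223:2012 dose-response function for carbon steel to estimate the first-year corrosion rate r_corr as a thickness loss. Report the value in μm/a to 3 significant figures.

carbon steel: f(T) = -0.054·(T−10) [T>10 °C] = -0.1296
  Pd branch = 1.77·Pd^0.52·e^(0.02·RH+f) = 77.37 μm/a
  Cl⁻ term: 0.102·27.7^0.62·exp(0.033·83+0.04·12.4) = 20.32
  sum: 77.37 + 20.32 → r_corr = 97.68 μm/a

r_corr = 97.7 μm/a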